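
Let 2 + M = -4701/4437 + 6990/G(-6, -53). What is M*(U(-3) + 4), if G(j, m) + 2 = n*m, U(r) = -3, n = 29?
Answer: -1922465/252909 ≈ -7.6014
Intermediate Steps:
G(j, m) = -2 + 29*m
M = -1922465/252909 (M = -2 + (-4701/4437 + 6990/(-2 + 29*(-53))) = -2 + (-4701*1/4437 + 6990/(-2 - 1537)) = -2 + (-1567/1479 + 6990/(-1539)) = -2 + (-1567/1479 + 6990*(-1/1539)) = -2 + (-1567/1479 - 2330/513) = -2 - 1416647/252909 = -1922465/252909 ≈ -7.6014)
M*(U(-3) + 4) = -1922465*(-3 + 4)/252909 = -1922465/252909*1 = -1922465/252909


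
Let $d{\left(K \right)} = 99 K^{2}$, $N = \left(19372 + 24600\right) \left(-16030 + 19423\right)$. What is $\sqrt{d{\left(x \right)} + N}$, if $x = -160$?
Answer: $6 \sqrt{4214761} \approx 12318.0$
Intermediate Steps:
$N = 149196996$ ($N = 43972 \cdot 3393 = 149196996$)
$\sqrt{d{\left(x \right)} + N} = \sqrt{99 \left(-160\right)^{2} + 149196996} = \sqrt{99 \cdot 25600 + 149196996} = \sqrt{2534400 + 149196996} = \sqrt{151731396} = 6 \sqrt{4214761}$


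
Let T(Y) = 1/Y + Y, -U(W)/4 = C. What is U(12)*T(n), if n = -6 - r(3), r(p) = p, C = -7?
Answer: -2296/9 ≈ -255.11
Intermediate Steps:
U(W) = 28 (U(W) = -4*(-7) = 28)
n = -9 (n = -6 - 1*3 = -6 - 3 = -9)
T(Y) = Y + 1/Y
U(12)*T(n) = 28*(-9 + 1/(-9)) = 28*(-9 - ⅑) = 28*(-82/9) = -2296/9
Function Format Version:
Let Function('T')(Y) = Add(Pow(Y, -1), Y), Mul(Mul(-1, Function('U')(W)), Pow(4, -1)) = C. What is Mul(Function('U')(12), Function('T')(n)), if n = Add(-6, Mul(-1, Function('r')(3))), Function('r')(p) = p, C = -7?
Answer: Rational(-2296, 9) ≈ -255.11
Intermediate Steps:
Function('U')(W) = 28 (Function('U')(W) = Mul(-4, -7) = 28)
n = -9 (n = Add(-6, Mul(-1, 3)) = Add(-6, -3) = -9)
Function('T')(Y) = Add(Y, Pow(Y, -1))
Mul(Function('U')(12), Function('T')(n)) = Mul(28, Add(-9, Pow(-9, -1))) = Mul(28, Add(-9, Rational(-1, 9))) = Mul(28, Rational(-82, 9)) = Rational(-2296, 9)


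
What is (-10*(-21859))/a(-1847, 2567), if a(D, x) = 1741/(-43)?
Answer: -9399370/1741 ≈ -5398.8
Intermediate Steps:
a(D, x) = -1741/43 (a(D, x) = 1741*(-1/43) = -1741/43)
(-10*(-21859))/a(-1847, 2567) = (-10*(-21859))/(-1741/43) = 218590*(-43/1741) = -9399370/1741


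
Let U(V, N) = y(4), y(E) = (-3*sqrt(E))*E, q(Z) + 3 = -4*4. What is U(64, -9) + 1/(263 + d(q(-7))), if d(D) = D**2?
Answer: -14975/624 ≈ -23.998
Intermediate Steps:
q(Z) = -19 (q(Z) = -3 - 4*4 = -3 - 16 = -19)
y(E) = -3*E**(3/2)
U(V, N) = -24 (U(V, N) = -3*4**(3/2) = -3*8 = -24)
U(64, -9) + 1/(263 + d(q(-7))) = -24 + 1/(263 + (-19)**2) = -24 + 1/(263 + 361) = -24 + 1/624 = -14975/624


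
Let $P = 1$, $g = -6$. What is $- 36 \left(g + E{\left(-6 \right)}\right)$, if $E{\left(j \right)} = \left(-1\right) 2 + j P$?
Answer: $504$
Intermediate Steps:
$E{\left(j \right)} = -2 + j$ ($E{\left(j \right)} = \left(-1\right) 2 + j 1 = -2 + j$)
$- 36 \left(g + E{\left(-6 \right)}\right) = - 36 \left(-6 - 8\right) = \left(-36\right) \left(-14\right) = 504$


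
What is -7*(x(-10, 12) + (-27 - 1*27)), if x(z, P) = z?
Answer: 448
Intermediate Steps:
-7*(x(-10, 12) + (-27 - 1*27)) = -7*(-10 + (-27 - 1*27)) = -7*(-10 + (-27 - 27)) = -7*(-10 - 54) = -7*(-64) = 448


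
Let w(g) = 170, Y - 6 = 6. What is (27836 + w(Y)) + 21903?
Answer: 49909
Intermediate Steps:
Y = 12 (Y = 6 + 6 = 12)
(27836 + w(Y)) + 21903 = (27836 + 170) + 21903 = 28006 + 21903 = 49909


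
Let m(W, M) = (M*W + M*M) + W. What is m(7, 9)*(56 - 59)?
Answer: -453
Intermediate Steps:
m(W, M) = W + M² + M*W (m(W, M) = (M*W + M²) + W = (M² + M*W) + W = W + M² + M*W)
m(7, 9)*(56 - 59) = (7 + 9² + 9*7)*(56 - 59) = (7 + 81 + 63)*(-3) = 151*(-3) = -453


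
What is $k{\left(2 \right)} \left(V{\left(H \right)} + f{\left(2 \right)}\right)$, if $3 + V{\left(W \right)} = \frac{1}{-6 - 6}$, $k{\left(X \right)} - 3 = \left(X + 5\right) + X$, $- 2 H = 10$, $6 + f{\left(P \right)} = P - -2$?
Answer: $-61$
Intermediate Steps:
$f{\left(P \right)} = -4 + P$ ($f{\left(P \right)} = -6 + \left(P - -2\right) = -6 + \left(P + 2\right) = -6 + \left(2 + P\right) = -4 + P$)
$H = -5$ ($H = \left(- \frac{1}{2}\right) 10 = -5$)
$k{\left(X \right)} = 8 + 2 X$ ($k{\left(X \right)} = 3 + \left(\left(X + 5\right) + X\right) = 3 + \left(\left(5 + X\right) + X\right) = 3 + \left(5 + 2 X\right) = 8 + 2 X$)
$V{\left(W \right)} = - \frac{37}{12}$ ($V{\left(W \right)} = -3 + \frac{1}{-6 - 6} = -3 + \frac{1}{-12} = -3 - \frac{1}{12} = - \frac{37}{12}$)
$k{\left(2 \right)} \left(V{\left(H \right)} + f{\left(2 \right)}\right) = \left(8 + 2 \cdot 2\right) \left(- \frac{37}{12} + \left(-4 + 2\right)\right) = \left(8 + 4\right) \left(- \frac{37}{12} - 2\right) = 12 \left(- \frac{61}{12}\right) = -61$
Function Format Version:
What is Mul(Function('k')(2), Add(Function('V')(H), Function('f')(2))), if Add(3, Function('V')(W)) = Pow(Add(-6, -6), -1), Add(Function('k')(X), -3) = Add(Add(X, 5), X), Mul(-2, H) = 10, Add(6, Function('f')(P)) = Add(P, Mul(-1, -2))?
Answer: -61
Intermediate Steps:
Function('f')(P) = Add(-4, P) (Function('f')(P) = Add(-6, Add(P, Mul(-1, -2))) = Add(-6, Add(P, 2)) = Add(-6, Add(2, P)) = Add(-4, P))
H = -5 (H = Mul(Rational(-1, 2), 10) = -5)
Function('k')(X) = Add(8, Mul(2, X)) (Function('k')(X) = Add(3, Add(Add(X, 5), X)) = Add(3, Add(Add(5, X), X)) = Add(3, Add(5, Mul(2, X))) = Add(8, Mul(2, X)))
Function('V')(W) = Rational(-37, 12) (Function('V')(W) = Add(-3, Pow(Add(-6, -6), -1)) = Add(-3, Pow(-12, -1)) = Add(-3, Rational(-1, 12)) = Rational(-37, 12))
Mul(Function('k')(2), Add(Function('V')(H), Function('f')(2))) = Mul(Add(8, Mul(2, 2)), Add(Rational(-37, 12), Add(-4, 2))) = Mul(Add(8, 4), Add(Rational(-37, 12), -2)) = Mul(12, Rational(-61, 12)) = -61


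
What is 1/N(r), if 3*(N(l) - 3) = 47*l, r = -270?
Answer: -1/4227 ≈ -0.00023657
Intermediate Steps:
N(l) = 3 + 47*l/3 (N(l) = 3 + (47*l)/3 = 3 + 47*l/3)
1/N(r) = 1/(3 + (47/3)*(-270)) = 1/(3 - 4230) = 1/(-4227) = -1/4227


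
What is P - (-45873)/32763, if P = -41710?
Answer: -455499619/10921 ≈ -41709.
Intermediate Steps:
P - (-45873)/32763 = -41710 - (-45873)/32763 = -41710 - 1*(-15291/10921) = -41710 + 15291/10921 = -455499619/10921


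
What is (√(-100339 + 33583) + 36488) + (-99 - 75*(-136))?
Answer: 46589 + 2*I*√16689 ≈ 46589.0 + 258.37*I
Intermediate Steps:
(√(-100339 + 33583) + 36488) + (-99 - 75*(-136)) = (√(-66756) + 36488) + (-99 + 10200) = (2*I*√16689 + 36488) + 10101 = (36488 + 2*I*√16689) + 10101 = 46589 + 2*I*√16689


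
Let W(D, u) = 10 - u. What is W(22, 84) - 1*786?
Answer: -860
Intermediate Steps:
W(22, 84) - 1*786 = (10 - 1*84) - 1*786 = (10 - 84) - 786 = -74 - 786 = -860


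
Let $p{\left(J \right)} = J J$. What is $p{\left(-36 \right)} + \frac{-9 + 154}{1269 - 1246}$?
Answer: $\frac{29953}{23} \approx 1302.3$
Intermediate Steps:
$p{\left(J \right)} = J^{2}$
$p{\left(-36 \right)} + \frac{-9 + 154}{1269 - 1246} = \left(-36\right)^{2} + \frac{-9 + 154}{1269 - 1246} = 1296 + \frac{145}{23} = \frac{29953}{23}$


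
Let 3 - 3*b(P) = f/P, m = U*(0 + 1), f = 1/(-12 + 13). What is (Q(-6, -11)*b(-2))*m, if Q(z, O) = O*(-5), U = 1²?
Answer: 385/6 ≈ 64.167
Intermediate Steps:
f = 1 (f = 1/1 = 1)
U = 1
Q(z, O) = -5*O
m = 1 (m = 1*(0 + 1) = 1*1 = 1)
b(P) = 1 - 1/(3*P)
(Q(-6, -11)*b(-2))*m = ((-5*(-11))*((-⅓ - 2)/(-2)))*1 = (55*(-½*(-7/3)))*1 = (55*(7/6))*1 = (385/6)*1 = 385/6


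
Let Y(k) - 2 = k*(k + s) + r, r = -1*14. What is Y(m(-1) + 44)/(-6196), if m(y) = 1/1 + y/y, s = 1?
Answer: -1075/3098 ≈ -0.34700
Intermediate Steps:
r = -14
m(y) = 2 (m(y) = 1*1 + 1 = 1 + 1 = 2)
Y(k) = -12 + k*(1 + k) (Y(k) = 2 + (k*(k + 1) - 14) = 2 + (k*(1 + k) - 14) = 2 + (-14 + k*(1 + k)) = -12 + k*(1 + k))
Y(m(-1) + 44)/(-6196) = (-12 + (2 + 44) + (2 + 44)**2)/(-6196) = (-12 + 46 + 46**2)*(-1/6196) = (-12 + 46 + 2116)*(-1/6196) = 2150*(-1/6196) = -1075/3098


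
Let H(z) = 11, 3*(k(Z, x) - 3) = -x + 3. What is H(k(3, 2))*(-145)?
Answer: -1595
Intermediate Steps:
k(Z, x) = 4 - x/3 (k(Z, x) = 3 + (-x + 3)/3 = 3 + (3 - x)/3 = 3 + (1 - x/3) = 4 - x/3)
H(k(3, 2))*(-145) = 11*(-145) = -1595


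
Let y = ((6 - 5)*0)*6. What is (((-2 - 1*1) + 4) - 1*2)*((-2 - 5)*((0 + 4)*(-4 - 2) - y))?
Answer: -168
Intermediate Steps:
y = 0 (y = (1*0)*6 = 0*6 = 0)
(((-2 - 1*1) + 4) - 1*2)*((-2 - 5)*((0 + 4)*(-4 - 2) - y)) = (((-2 - 1*1) + 4) - 1*2)*((-2 - 5)*((0 + 4)*(-4 - 2) - 1*0)) = (((-2 - 1) + 4) - 2)*(-7*(4*(-6) + 0)) = ((-3 + 4) - 2)*(-7*(-24 + 0)) = (1 - 2)*(-7*(-24)) = -1*168 = -168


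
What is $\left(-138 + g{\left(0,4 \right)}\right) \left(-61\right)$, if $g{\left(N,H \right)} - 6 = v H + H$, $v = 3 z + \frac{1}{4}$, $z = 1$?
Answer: $7015$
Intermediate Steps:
$v = \frac{13}{4}$ ($v = 3 \cdot 1 + \frac{1}{4} = 3 + \frac{1}{4} = \frac{13}{4} \approx 3.25$)
$g{\left(N,H \right)} = 6 + \frac{17 H}{4}$ ($g{\left(N,H \right)} = 6 + \left(\frac{13 H}{4} + H\right) = 6 + \frac{17 H}{4}$)
$\left(-138 + g{\left(0,4 \right)}\right) \left(-61\right) = \left(-138 + \left(6 + \frac{17}{4} \cdot 4\right)\right) \left(-61\right) = \left(-138 + \left(6 + 17\right)\right) \left(-61\right) = \left(-138 + 23\right) \left(-61\right) = \left(-115\right) \left(-61\right) = 7015$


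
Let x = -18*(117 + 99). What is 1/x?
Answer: -1/3888 ≈ -0.00025720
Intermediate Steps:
x = -3888 (x = -18*216 = -3888)
1/x = 1/(-3888) = -1/3888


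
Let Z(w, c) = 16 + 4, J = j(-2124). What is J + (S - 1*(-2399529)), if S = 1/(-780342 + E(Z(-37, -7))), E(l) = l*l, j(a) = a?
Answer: 1869836850509/779942 ≈ 2.3974e+6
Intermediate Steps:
J = -2124
Z(w, c) = 20
E(l) = l²
S = -1/779942 (S = 1/(-780342 + 20²) = 1/(-780342 + 400) = 1/(-779942) = -1/779942 ≈ -1.2821e-6)
J + (S - 1*(-2399529)) = -2124 + (-1/779942 - 1*(-2399529)) = -2124 + (-1/779942 + 2399529) = -2124 + 1871493447317/779942 = 1869836850509/779942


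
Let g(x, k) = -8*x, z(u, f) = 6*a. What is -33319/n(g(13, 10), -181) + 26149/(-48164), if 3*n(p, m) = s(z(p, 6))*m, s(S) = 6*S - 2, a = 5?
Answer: 1985930233/775873876 ≈ 2.5596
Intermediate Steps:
z(u, f) = 30 (z(u, f) = 6*5 = 30)
s(S) = -2 + 6*S
n(p, m) = 178*m/3 (n(p, m) = ((-2 + 6*30)*m)/3 = ((-2 + 180)*m)/3 = (178*m)/3 = 178*m/3)
-33319/n(g(13, 10), -181) + 26149/(-48164) = -33319/((178/3)*(-181)) + 26149/(-48164) = -33319/(-32218/3) + 26149*(-1/48164) = -33319*(-3/32218) - 26149/48164 = 99957/32218 - 26149/48164 = 1985930233/775873876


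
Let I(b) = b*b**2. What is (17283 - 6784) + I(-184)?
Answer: -6219005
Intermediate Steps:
I(b) = b**3
(17283 - 6784) + I(-184) = (17283 - 6784) + (-184)**3 = 10499 - 6229504 = -6219005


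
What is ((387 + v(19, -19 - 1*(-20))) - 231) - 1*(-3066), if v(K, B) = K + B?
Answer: 3242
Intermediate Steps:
v(K, B) = B + K
((387 + v(19, -19 - 1*(-20))) - 231) - 1*(-3066) = ((387 + ((-19 - 1*(-20)) + 19)) - 231) - 1*(-3066) = ((387 + ((-19 + 20) + 19)) - 231) + 3066 = ((387 + (1 + 19)) - 231) + 3066 = ((387 + 20) - 231) + 3066 = (407 - 231) + 3066 = 176 + 3066 = 3242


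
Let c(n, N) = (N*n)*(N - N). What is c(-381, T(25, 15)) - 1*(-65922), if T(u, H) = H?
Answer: 65922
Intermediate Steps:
c(n, N) = 0 (c(n, N) = (N*n)*0 = 0)
c(-381, T(25, 15)) - 1*(-65922) = 0 - 1*(-65922) = 0 + 65922 = 65922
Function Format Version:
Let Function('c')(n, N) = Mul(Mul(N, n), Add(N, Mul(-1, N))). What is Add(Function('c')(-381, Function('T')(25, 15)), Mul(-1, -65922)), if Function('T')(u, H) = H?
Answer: 65922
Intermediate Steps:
Function('c')(n, N) = 0 (Function('c')(n, N) = Mul(Mul(N, n), 0) = 0)
Add(Function('c')(-381, Function('T')(25, 15)), Mul(-1, -65922)) = Add(0, Mul(-1, -65922)) = Add(0, 65922) = 65922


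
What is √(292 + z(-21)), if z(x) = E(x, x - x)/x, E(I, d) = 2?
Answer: √128730/21 ≈ 17.085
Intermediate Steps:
z(x) = 2/x
√(292 + z(-21)) = √(292 + 2/(-21)) = √(292 + 2*(-1/21)) = √(292 - 2/21) = √(6130/21) = √128730/21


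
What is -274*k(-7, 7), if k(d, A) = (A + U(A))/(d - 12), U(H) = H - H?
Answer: 1918/19 ≈ 100.95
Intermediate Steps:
U(H) = 0
k(d, A) = A/(-12 + d) (k(d, A) = (A + 0)/(d - 12) = A/(-12 + d))
-274*k(-7, 7) = -1918/(-12 - 7) = -1918/(-19) = -1918*(-1)/19 = -274*(-7/19) = 1918/19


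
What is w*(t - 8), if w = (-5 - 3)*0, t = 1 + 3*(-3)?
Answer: 0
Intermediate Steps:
t = -8 (t = 1 - 9 = -8)
w = 0 (w = -8*0 = 0)
w*(t - 8) = 0*(-8 - 8) = 0*(-16) = 0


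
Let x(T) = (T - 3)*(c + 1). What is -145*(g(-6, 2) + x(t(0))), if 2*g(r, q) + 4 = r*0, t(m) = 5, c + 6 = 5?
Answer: 290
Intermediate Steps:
c = -1 (c = -6 + 5 = -1)
g(r, q) = -2 (g(r, q) = -2 + (r*0)/2 = -2 + (1/2)*0 = -2 + 0 = -2)
x(T) = 0 (x(T) = (T - 3)*(-1 + 1) = (-3 + T)*0 = 0)
-145*(g(-6, 2) + x(t(0))) = -145*(-2 + 0) = -145*(-2) = 290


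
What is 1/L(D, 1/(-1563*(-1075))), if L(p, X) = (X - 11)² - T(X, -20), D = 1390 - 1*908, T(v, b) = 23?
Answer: 2823156050625/276669255996301 ≈ 0.010204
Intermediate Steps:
D = 482 (D = 1390 - 908 = 482)
L(p, X) = -23 + (-11 + X)² (L(p, X) = (X - 11)² - 1*23 = (-11 + X)² - 23 = -23 + (-11 + X)²)
1/L(D, 1/(-1563*(-1075))) = 1/(-23 + (-11 + 1/(-1563*(-1075)))²) = 1/(-23 + (-11 - 1/1563*(-1/1075))²) = 1/(-23 + (-11 + 1/1680225)²) = 1/(-23 + (-18482474/1680225)²) = 1/(-23 + 341601845160676/2823156050625) = 1/(276669255996301/2823156050625) = 2823156050625/276669255996301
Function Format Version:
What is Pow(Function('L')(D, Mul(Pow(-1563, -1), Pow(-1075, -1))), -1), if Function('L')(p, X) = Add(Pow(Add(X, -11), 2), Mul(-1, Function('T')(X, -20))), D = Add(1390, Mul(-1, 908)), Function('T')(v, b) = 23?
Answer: Rational(2823156050625, 276669255996301) ≈ 0.010204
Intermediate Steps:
D = 482 (D = Add(1390, -908) = 482)
Function('L')(p, X) = Add(-23, Pow(Add(-11, X), 2)) (Function('L')(p, X) = Add(Pow(Add(X, -11), 2), Mul(-1, 23)) = Add(Pow(Add(-11, X), 2), -23) = Add(-23, Pow(Add(-11, X), 2)))
Pow(Function('L')(D, Mul(Pow(-1563, -1), Pow(-1075, -1))), -1) = Pow(Add(-23, Pow(Add(-11, Mul(Pow(-1563, -1), Pow(-1075, -1))), 2)), -1) = Pow(Add(-23, Pow(Add(-11, Mul(Rational(-1, 1563), Rational(-1, 1075))), 2)), -1) = Pow(Add(-23, Pow(Add(-11, Rational(1, 1680225)), 2)), -1) = Pow(Add(-23, Pow(Rational(-18482474, 1680225), 2)), -1) = Pow(Add(-23, Rational(341601845160676, 2823156050625)), -1) = Pow(Rational(276669255996301, 2823156050625), -1) = Rational(2823156050625, 276669255996301)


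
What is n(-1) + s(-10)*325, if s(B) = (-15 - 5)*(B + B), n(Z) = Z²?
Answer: 130001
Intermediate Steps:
s(B) = -40*B
n(-1) + s(-10)*325 = (-1)² - 40*(-10)*325 = 1 + 400*325 = 1 + 130000 = 130001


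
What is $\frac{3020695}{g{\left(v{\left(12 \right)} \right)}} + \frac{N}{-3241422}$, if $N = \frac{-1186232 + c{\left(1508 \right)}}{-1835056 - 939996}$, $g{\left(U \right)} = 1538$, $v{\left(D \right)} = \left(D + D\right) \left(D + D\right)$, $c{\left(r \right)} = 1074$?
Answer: $\frac{6792874426684462019}{3458621565216468} \approx 1964.0$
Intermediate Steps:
$v{\left(D \right)} = 4 D^{2}$ ($v{\left(D \right)} = 2 D 2 D = 4 D^{2}$)
$N = \frac{592579}{1387526}$ ($N = \frac{-1186232 + 1074}{-1835056 - 939996} = - \frac{1185158}{-2775052} = \left(-1185158\right) \left(- \frac{1}{2775052}\right) = \frac{592579}{1387526} \approx 0.42708$)
$\frac{3020695}{g{\left(v{\left(12 \right)} \right)}} + \frac{N}{-3241422} = \frac{3020695}{1538} + \frac{592579}{1387526 \left(-3241422\right)} = 3020695 \cdot \frac{1}{1538} + \frac{592579}{1387526} \left(- \frac{1}{3241422}\right) = \frac{3020695}{1538} - \frac{592579}{4497557301972} = \frac{6792874426684462019}{3458621565216468}$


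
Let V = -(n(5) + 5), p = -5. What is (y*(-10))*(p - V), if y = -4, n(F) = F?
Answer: 200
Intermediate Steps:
V = -10 (V = -(5 + 5) = -1*10 = -10)
(y*(-10))*(p - V) = (-4*(-10))*(-5 - 1*(-10)) = 40*(-5 + 10) = 40*5 = 200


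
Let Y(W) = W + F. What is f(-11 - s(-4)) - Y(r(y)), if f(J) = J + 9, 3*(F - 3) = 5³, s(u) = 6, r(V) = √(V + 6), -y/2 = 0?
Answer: -158/3 - √6 ≈ -55.116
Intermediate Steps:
y = 0 (y = -2*0 = 0)
r(V) = √(6 + V)
F = 134/3 (F = 3 + (⅓)*5³ = 3 + (⅓)*125 = 3 + 125/3 = 134/3 ≈ 44.667)
f(J) = 9 + J
Y(W) = 134/3 + W (Y(W) = W + 134/3 = 134/3 + W)
f(-11 - s(-4)) - Y(r(y)) = (9 + (-11 - 1*6)) - (134/3 + √(6 + 0)) = (9 + (-11 - 6)) - (134/3 + √6) = (9 - 17) + (-134/3 - √6) = -8 + (-134/3 - √6) = -158/3 - √6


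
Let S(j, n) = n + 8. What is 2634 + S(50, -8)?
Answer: 2634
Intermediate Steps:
S(j, n) = 8 + n
2634 + S(50, -8) = 2634 + (8 - 8) = 2634 + 0 = 2634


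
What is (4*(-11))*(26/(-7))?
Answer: 1144/7 ≈ 163.43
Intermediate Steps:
(4*(-11))*(26/(-7)) = -1144*(-1)/7 = -44*(-26/7) = 1144/7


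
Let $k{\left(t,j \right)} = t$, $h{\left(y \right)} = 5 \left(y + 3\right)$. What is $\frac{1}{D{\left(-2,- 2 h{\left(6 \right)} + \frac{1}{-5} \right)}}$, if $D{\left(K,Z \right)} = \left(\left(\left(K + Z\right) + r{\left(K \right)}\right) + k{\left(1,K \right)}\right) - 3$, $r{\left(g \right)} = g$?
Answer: $- \frac{5}{481} \approx -0.010395$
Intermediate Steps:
$h{\left(y \right)} = 15 + 5 y$ ($h{\left(y \right)} = 5 \left(3 + y\right) = 15 + 5 y$)
$D{\left(K,Z \right)} = -2 + Z + 2 K$ ($D{\left(K,Z \right)} = \left(\left(\left(K + Z\right) + K\right) + 1\right) - 3 = \left(\left(Z + 2 K\right) + 1\right) - 3 = \left(1 + Z + 2 K\right) - 3 = -2 + Z + 2 K$)
$\frac{1}{D{\left(-2,- 2 h{\left(6 \right)} + \frac{1}{-5} \right)}} = \frac{1}{-2 + \left(- 2 \left(15 + 5 \cdot 6\right) + \frac{1}{-5}\right) + 2 \left(-2\right)} = \frac{1}{-2 - \left(\frac{1}{5} + 2 \left(15 + 30\right)\right) - 4} = \frac{1}{-2 - \frac{451}{5} - 4} = \frac{1}{- \frac{481}{5}} = - \frac{5}{481}$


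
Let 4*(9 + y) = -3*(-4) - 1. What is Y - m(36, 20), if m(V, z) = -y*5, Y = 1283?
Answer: 5007/4 ≈ 1251.8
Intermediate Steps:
y = -25/4 (y = -9 + (-3*(-4) - 1)/4 = -9 + (12 - 1)/4 = -9 + (1/4)*11 = -9 + 11/4 = -25/4 ≈ -6.2500)
m(V, z) = 125/4 (m(V, z) = -1*(-25/4)*5 = (25/4)*5 = 125/4)
Y - m(36, 20) = 1283 - 1*125/4 = 1283 - 125/4 = 5007/4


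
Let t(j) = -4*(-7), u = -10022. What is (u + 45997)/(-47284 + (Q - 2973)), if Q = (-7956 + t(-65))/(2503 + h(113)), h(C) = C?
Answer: -2352765/3287006 ≈ -0.71578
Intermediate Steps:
t(j) = 28
Q = -991/327 (Q = (-7956 + 28)/(2503 + 113) = -7928/2616 = -7928*1/2616 = -991/327 ≈ -3.0306)
(u + 45997)/(-47284 + (Q - 2973)) = (-10022 + 45997)/(-47284 + (-991/327 - 2973)) = 35975/(-47284 - 973162/327) = 35975/(-16435030/327) = 35975*(-327/16435030) = -2352765/3287006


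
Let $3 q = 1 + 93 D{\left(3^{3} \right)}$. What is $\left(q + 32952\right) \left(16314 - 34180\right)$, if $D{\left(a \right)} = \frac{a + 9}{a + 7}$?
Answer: $- \frac{30054953438}{51} \approx -5.8931 \cdot 10^{8}$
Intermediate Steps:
$D{\left(a \right)} = \frac{9 + a}{7 + a}$
$q = \frac{1691}{51}$ ($q = \frac{1 + 93 \frac{9 + 3^{3}}{7 + 3^{3}}}{3} = \frac{1 + 93 \frac{9 + 27}{7 + 27}}{3} = \frac{1 + 93 \cdot \frac{1}{34} \cdot 36}{3} = \frac{1 + 93 \cdot \frac{18}{17}}{3} = \frac{1 + \frac{1674}{17}}{3} = \frac{1}{3} \cdot \frac{1691}{17} = \frac{1691}{51} \approx 33.157$)
$\left(q + 32952\right) \left(16314 - 34180\right) = \left(\frac{1691}{51} + 32952\right) \left(16314 - 34180\right) = \frac{1682243}{51} \left(-17866\right) = - \frac{30054953438}{51}$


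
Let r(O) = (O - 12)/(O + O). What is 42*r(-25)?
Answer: 777/25 ≈ 31.080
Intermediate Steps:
r(O) = (-12 + O)/(2*O) (r(O) = (-12 + O)/((2*O)) = (-12 + O)*(1/(2*O)) = (-12 + O)/(2*O))
42*r(-25) = 42*((1/2)*(-12 - 25)/(-25)) = 42*((1/2)*(-1/25)*(-37)) = 42*(37/50) = 777/25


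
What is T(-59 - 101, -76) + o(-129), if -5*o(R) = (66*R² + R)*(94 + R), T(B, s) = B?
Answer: 7687079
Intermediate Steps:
o(R) = -(94 + R)*(R + 66*R²)/5 (o(R) = -(66*R² + R)*(94 + R)/5 = -(R + 66*R²)*(94 + R)/5 = -(94 + R)*(R + 66*R²)/5)
T(-59 - 101, -76) + o(-129) = (-59 - 101) - ⅕*(-129)*(94 + 66*(-129)² + 6205*(-129)) = -160 - ⅕*(-129)*(94 + 66*16641 - 800445) = -160 - ⅕*(-129)*(94 + 1098306 - 800445) = -160 - ⅕*(-129)*297955 = -160 + 7687239 = 7687079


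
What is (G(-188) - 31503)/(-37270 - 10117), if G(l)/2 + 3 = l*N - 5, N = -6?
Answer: 29263/47387 ≈ 0.61753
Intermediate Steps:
G(l) = -16 - 12*l (G(l) = -6 + 2*(l*(-6) - 5) = -6 + 2*(-6*l - 5) = -6 + 2*(-5 - 6*l) = -6 + (-10 - 12*l) = -16 - 12*l)
(G(-188) - 31503)/(-37270 - 10117) = ((-16 - 12*(-188)) - 31503)/(-37270 - 10117) = ((-16 + 2256) - 31503)/(-47387) = (2240 - 31503)*(-1/47387) = -29263*(-1/47387) = 29263/47387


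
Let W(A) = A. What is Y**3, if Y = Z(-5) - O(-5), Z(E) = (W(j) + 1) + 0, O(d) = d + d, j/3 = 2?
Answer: 4913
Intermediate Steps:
j = 6 (j = 3*2 = 6)
O(d) = 2*d
Z(E) = 7 (Z(E) = (6 + 1) + 0 = 7 + 0 = 7)
Y = 17 (Y = 7 - 2*(-5) = 7 - 1*(-10) = 7 + 10 = 17)
Y**3 = 17**3 = 4913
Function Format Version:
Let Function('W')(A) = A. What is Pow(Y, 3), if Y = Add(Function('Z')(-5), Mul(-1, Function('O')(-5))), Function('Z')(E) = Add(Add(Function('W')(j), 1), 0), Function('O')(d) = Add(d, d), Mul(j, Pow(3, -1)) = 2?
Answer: 4913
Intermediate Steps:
j = 6 (j = Mul(3, 2) = 6)
Function('O')(d) = Mul(2, d)
Function('Z')(E) = 7 (Function('Z')(E) = Add(Add(6, 1), 0) = Add(7, 0) = 7)
Y = 17 (Y = Add(7, Mul(-1, Mul(2, -5))) = Add(7, Mul(-1, -10)) = Add(7, 10) = 17)
Pow(Y, 3) = Pow(17, 3) = 4913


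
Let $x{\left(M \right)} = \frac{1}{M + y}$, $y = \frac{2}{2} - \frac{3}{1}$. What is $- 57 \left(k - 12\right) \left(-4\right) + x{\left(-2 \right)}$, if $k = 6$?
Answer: $- \frac{5473}{4} \approx -1368.3$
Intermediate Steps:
$y = -2$ ($y = 2 \cdot \frac{1}{2} - 3 = 1 - 3 = -2$)
$x{\left(M \right)} = \frac{1}{-2 + M}$ ($x{\left(M \right)} = \frac{1}{M - 2} = \frac{1}{-2 + M}$)
$- 57 \left(k - 12\right) \left(-4\right) + x{\left(-2 \right)} = - 57 \left(6 - 12\right) \left(-4\right) + \frac{1}{-2 - 2} = - 57 \left(6 - 12\right) \left(-4\right) + \frac{1}{-4} = - 57 \left(\left(-6\right) \left(-4\right)\right) - \frac{1}{4} = \left(-57\right) 24 - \frac{1}{4} = -1368 - \frac{1}{4} = - \frac{5473}{4}$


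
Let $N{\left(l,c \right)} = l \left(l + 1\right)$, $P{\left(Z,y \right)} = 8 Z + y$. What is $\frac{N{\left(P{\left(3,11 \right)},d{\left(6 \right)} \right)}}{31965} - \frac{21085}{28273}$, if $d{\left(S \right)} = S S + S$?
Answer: $- \frac{42557203}{60249763} \approx -0.70635$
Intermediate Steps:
$P{\left(Z,y \right)} = y + 8 Z$
$d{\left(S \right)} = S + S^{2}$ ($d{\left(S \right)} = S^{2} + S = S + S^{2}$)
$N{\left(l,c \right)} = l \left(1 + l\right)$
$\frac{N{\left(P{\left(3,11 \right)},d{\left(6 \right)} \right)}}{31965} - \frac{21085}{28273} = \frac{\left(11 + 8 \cdot 3\right) \left(1 + \left(11 + 8 \cdot 3\right)\right)}{31965} - \frac{21085}{28273} = \left(11 + 24\right) \left(1 + \left(11 + 24\right)\right) \frac{1}{31965} - \frac{21085}{28273} = 35 \left(1 + 35\right) \frac{1}{31965} - \frac{21085}{28273} = 35 \cdot 36 \cdot \frac{1}{31965} - \frac{21085}{28273} = 1260 \cdot \frac{1}{31965} - \frac{21085}{28273} = \frac{84}{2131} - \frac{21085}{28273} = - \frac{42557203}{60249763}$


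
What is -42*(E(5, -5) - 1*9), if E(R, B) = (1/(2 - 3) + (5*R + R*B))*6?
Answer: 630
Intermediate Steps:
E(R, B) = -6 + 30*R + 6*B*R (E(R, B) = (1/(-1) + (5*R + B*R))*6 = (-1 + (5*R + B*R))*6 = (-1 + 5*R + B*R)*6 = -6 + 30*R + 6*B*R)
-42*(E(5, -5) - 1*9) = -42*((-6 + 30*5 + 6*(-5)*5) - 1*9) = -42*((-6 + 150 - 150) - 9) = -42*(-6 - 9) = -42*(-15) = 630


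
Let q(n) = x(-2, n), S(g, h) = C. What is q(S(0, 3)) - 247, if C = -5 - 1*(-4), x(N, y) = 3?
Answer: -244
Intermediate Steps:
C = -1 (C = -5 + 4 = -1)
S(g, h) = -1
q(n) = 3
q(S(0, 3)) - 247 = 3 - 247 = -244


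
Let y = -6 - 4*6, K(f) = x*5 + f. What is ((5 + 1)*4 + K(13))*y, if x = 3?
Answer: -1560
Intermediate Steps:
K(f) = 15 + f (K(f) = 3*5 + f = 15 + f)
y = -30 (y = -6 - 24 = -30)
((5 + 1)*4 + K(13))*y = ((5 + 1)*4 + (15 + 13))*(-30) = (6*4 + 28)*(-30) = (24 + 28)*(-30) = 52*(-30) = -1560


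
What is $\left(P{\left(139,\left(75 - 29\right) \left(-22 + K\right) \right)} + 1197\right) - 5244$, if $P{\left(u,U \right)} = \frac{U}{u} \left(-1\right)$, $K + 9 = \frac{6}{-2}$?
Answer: $- \frac{560969}{139} \approx -4035.8$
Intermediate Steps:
$K = -12$ ($K = -9 + \frac{6}{-2} = -9 + 6 \left(- \frac{1}{2}\right) = -9 - 3 = -12$)
$P{\left(u,U \right)} = - \frac{U}{u}$ ($P{\left(u,U \right)} = \frac{U}{u} \left(-1\right) = - \frac{U}{u}$)
$\left(P{\left(139,\left(75 - 29\right) \left(-22 + K\right) \right)} + 1197\right) - 5244 = \left(- \frac{\left(75 - 29\right) \left(-22 - 12\right)}{139} + 1197\right) - 5244 = \left(\left(-1\right) 46 \left(-34\right) \frac{1}{139} + 1197\right) - 5244 = \left(\left(-1\right) \left(-1564\right) \frac{1}{139} + 1197\right) - 5244 = \left(\frac{1564}{139} + 1197\right) - 5244 = \frac{167947}{139} - 5244 = - \frac{560969}{139}$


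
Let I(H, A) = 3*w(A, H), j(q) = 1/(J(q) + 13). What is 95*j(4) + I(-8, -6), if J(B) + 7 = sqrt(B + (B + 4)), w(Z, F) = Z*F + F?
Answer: 575/4 - 95*sqrt(3)/12 ≈ 130.04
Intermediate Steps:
w(Z, F) = F + F*Z (w(Z, F) = F*Z + F = F + F*Z)
J(B) = -7 + sqrt(4 + 2*B) (J(B) = -7 + sqrt(B + (B + 4)) = -7 + sqrt(B + (4 + B)) = -7 + sqrt(4 + 2*B))
j(q) = 1/(6 + sqrt(4 + 2*q)) (j(q) = 1/((-7 + sqrt(4 + 2*q)) + 13) = 1/(6 + sqrt(4 + 2*q)))
I(H, A) = 3*H*(1 + A) (I(H, A) = 3*(H*(1 + A)) = 3*H*(1 + A))
95*j(4) + I(-8, -6) = 95/(6 + sqrt(2)*sqrt(2 + 4)) + 3*(-8)*(1 - 6) = 95/(6 + sqrt(2)*sqrt(6)) + 3*(-8)*(-5) = 95/(6 + 2*sqrt(3)) + 120 = 120 + 95/(6 + 2*sqrt(3))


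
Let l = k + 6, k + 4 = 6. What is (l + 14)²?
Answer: 484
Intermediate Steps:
k = 2 (k = -4 + 6 = 2)
l = 8 (l = 2 + 6 = 8)
(l + 14)² = (8 + 14)² = 22² = 484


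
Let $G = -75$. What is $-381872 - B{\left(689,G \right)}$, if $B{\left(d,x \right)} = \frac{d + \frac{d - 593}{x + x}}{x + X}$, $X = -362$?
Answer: $- \frac{4171934391}{10925} \approx -3.8187 \cdot 10^{5}$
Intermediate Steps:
$B{\left(d,x \right)} = \frac{d + \frac{-593 + d}{2 x}}{-362 + x}$ ($B{\left(d,x \right)} = \frac{d + \frac{d - 593}{x + x}}{x - 362} = \frac{d + \frac{-593 + d}{2 x}}{-362 + x}$)
$-381872 - B{\left(689,G \right)} = -381872 - \frac{-593 + 689 + 2 \cdot 689 \left(-75\right)}{2 \left(-75\right) \left(-362 - 75\right)} = -381872 - \frac{1}{2} \left(- \frac{1}{75}\right) \frac{1}{-437} \left(-593 + 689 - 103350\right) = -381872 - \frac{1}{2} \left(- \frac{1}{75}\right) \left(- \frac{1}{437}\right) \left(-103254\right) = -381872 - - \frac{17209}{10925} = -381872 + \frac{17209}{10925} = - \frac{4171934391}{10925}$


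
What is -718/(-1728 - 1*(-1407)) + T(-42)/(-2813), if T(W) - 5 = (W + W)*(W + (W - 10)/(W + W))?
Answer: 902333/902973 ≈ 0.99929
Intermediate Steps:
T(W) = 5 + 2*W*(W + (-10 + W)/(2*W)) (T(W) = 5 + (W + W)*(W + (W - 10)/(W + W)) = 5 + (2*W)*(W + (-10 + W)/((2*W))) = 5 + (2*W)*(W + (-10 + W)*(1/(2*W))) = 5 + (2*W)*(W + (-10 + W)/(2*W)) = 5 + 2*W*(W + (-10 + W)/(2*W)))
-718/(-1728 - 1*(-1407)) + T(-42)/(-2813) = -718/(-1728 - 1*(-1407)) + (-5 - 42 + 2*(-42)²)/(-2813) = -718/(-1728 + 1407) + (-5 - 42 + 2*1764)*(-1/2813) = -718/(-321) + (-5 - 42 + 3528)*(-1/2813) = -718*(-1/321) + 3481*(-1/2813) = 718/321 - 3481/2813 = 902333/902973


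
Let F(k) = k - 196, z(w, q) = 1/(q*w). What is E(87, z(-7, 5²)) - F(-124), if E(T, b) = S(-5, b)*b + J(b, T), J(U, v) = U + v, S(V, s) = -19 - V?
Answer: 71238/175 ≈ 407.07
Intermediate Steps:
z(w, q) = 1/(q*w)
E(T, b) = T - 13*b (E(T, b) = (-19 - 1*(-5))*b + (b + T) = (-19 + 5)*b + (T + b) = -14*b + (T + b) = T - 13*b)
F(k) = -196 + k
E(87, z(-7, 5²)) - F(-124) = (87 - 13/((5²)*(-7))) - (-196 - 124) = (87 - 13*(-1)/(25*7)) - 1*(-320) = (87 - 13*(-1)/(25*7)) + 320 = (87 - 13*(-1/175)) + 320 = (87 + 13/175) + 320 = 15238/175 + 320 = 71238/175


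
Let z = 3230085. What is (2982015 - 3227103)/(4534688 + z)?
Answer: -245088/7764773 ≈ -0.031564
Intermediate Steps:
(2982015 - 3227103)/(4534688 + z) = (2982015 - 3227103)/(4534688 + 3230085) = -245088/7764773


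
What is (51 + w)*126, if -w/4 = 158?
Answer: -73206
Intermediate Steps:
w = -632 (w = -4*158 = -632)
(51 + w)*126 = (51 - 632)*126 = -581*126 = -73206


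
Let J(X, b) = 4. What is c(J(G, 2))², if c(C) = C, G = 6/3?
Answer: 16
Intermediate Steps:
G = 2 (G = 6*(⅓) = 2)
c(J(G, 2))² = 4² = 16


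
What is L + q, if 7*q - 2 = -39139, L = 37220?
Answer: 31629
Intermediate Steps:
q = -5591 (q = 2/7 + (⅐)*(-39139) = 2/7 - 39139/7 = -5591)
L + q = 37220 - 5591 = 31629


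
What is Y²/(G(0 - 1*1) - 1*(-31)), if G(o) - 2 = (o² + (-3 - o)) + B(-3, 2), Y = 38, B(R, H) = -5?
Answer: 1444/27 ≈ 53.482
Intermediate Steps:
G(o) = -6 + o² - o (G(o) = 2 + ((o² + (-3 - o)) - 5) = 2 + ((-3 + o² - o) - 5) = 2 + (-8 + o² - o) = -6 + o² - o)
Y²/(G(0 - 1*1) - 1*(-31)) = 38²/((-6 + (0 - 1*1)² - (0 - 1*1)) - 1*(-31)) = 1444/((-6 + (0 - 1)² - (0 - 1)) + 31) = 1444/((-6 + (-1)² - 1*(-1)) + 31) = 1444/((-6 + 1 + 1) + 31) = 1444/(-4 + 31) = 1444/27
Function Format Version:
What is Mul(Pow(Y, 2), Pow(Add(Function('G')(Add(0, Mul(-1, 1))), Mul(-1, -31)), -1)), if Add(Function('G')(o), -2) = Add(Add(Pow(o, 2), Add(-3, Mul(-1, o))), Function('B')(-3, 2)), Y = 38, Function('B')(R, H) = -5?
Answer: Rational(1444, 27) ≈ 53.482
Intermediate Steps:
Function('G')(o) = Add(-6, Pow(o, 2), Mul(-1, o)) (Function('G')(o) = Add(2, Add(Add(Pow(o, 2), Add(-3, Mul(-1, o))), -5)) = Add(2, Add(Add(-3, Pow(o, 2), Mul(-1, o)), -5)) = Add(2, Add(-8, Pow(o, 2), Mul(-1, o))) = Add(-6, Pow(o, 2), Mul(-1, o)))
Mul(Pow(Y, 2), Pow(Add(Function('G')(Add(0, Mul(-1, 1))), Mul(-1, -31)), -1)) = Mul(Pow(38, 2), Pow(Add(Add(-6, Pow(Add(0, Mul(-1, 1)), 2), Mul(-1, Add(0, Mul(-1, 1)))), Mul(-1, -31)), -1)) = Mul(1444, Pow(Add(Add(-6, Pow(Add(0, -1), 2), Mul(-1, Add(0, -1))), 31), -1)) = Mul(1444, Pow(Add(Add(-6, Pow(-1, 2), Mul(-1, -1)), 31), -1)) = Mul(1444, Pow(Add(Add(-6, 1, 1), 31), -1)) = Mul(1444, Pow(Add(-4, 31), -1)) = Mul(1444, Pow(27, -1)) = Mul(1444, Rational(1, 27)) = Rational(1444, 27)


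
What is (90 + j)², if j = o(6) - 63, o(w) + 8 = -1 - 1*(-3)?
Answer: 441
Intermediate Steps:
o(w) = -6 (o(w) = -8 + (-1 - 1*(-3)) = -8 + (-1 + 3) = -8 + 2 = -6)
j = -69 (j = -6 - 63 = -69)
(90 + j)² = (90 - 69)² = 21² = 441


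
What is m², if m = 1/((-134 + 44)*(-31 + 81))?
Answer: 1/20250000 ≈ 4.9383e-8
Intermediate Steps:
m = -1/4500 (m = 1/(-90*50) = 1/(-4500) = -1/4500 ≈ -0.00022222)
m² = (-1/4500)² = 1/20250000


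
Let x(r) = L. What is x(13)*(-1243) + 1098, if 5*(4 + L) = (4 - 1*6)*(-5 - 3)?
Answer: 10462/5 ≈ 2092.4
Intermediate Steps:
L = -4/5 (L = -4 + ((4 - 1*6)*(-5 - 3))/5 = -4 + ((4 - 6)*(-8))/5 = -4 + (-2*(-8))/5 = -4 + (1/5)*16 = -4 + 16/5 = -4/5 ≈ -0.80000)
x(r) = -4/5
x(13)*(-1243) + 1098 = -4/5*(-1243) + 1098 = 4972/5 + 1098 = 10462/5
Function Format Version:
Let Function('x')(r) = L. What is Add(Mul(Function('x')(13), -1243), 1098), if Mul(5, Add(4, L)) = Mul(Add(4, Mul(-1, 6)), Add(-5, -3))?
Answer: Rational(10462, 5) ≈ 2092.4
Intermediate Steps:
L = Rational(-4, 5) (L = Add(-4, Mul(Rational(1, 5), Mul(Add(4, Mul(-1, 6)), Add(-5, -3)))) = Add(-4, Mul(Rational(1, 5), Mul(Add(4, -6), -8))) = Add(-4, Mul(Rational(1, 5), Mul(-2, -8))) = Add(-4, Mul(Rational(1, 5), 16)) = Add(-4, Rational(16, 5)) = Rational(-4, 5) ≈ -0.80000)
Function('x')(r) = Rational(-4, 5)
Add(Mul(Function('x')(13), -1243), 1098) = Add(Mul(Rational(-4, 5), -1243), 1098) = Add(Rational(4972, 5), 1098) = Rational(10462, 5)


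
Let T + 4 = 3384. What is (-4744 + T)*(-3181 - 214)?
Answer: 4630780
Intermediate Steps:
T = 3380 (T = -4 + 3384 = 3380)
(-4744 + T)*(-3181 - 214) = (-4744 + 3380)*(-3181 - 214) = -1364*(-3395) = 4630780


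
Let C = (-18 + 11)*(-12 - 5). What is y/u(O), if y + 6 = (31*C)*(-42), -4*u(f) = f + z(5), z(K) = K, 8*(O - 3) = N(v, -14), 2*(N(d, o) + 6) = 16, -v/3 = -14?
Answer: 826368/11 ≈ 75124.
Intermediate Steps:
C = 119 (C = -7*(-17) = 119)
v = 42 (v = -3*(-14) = 42)
N(d, o) = 2 (N(d, o) = -6 + (1/2)*16 = -6 + 8 = 2)
O = 13/4 (O = 3 + (1/8)*2 = 3 + 1/4 = 13/4 ≈ 3.2500)
u(f) = -5/4 - f/4 (u(f) = -(f + 5)/4 = -(5 + f)/4 = -5/4 - f/4)
y = -154944 (y = -6 + (31*119)*(-42) = -6 + 3689*(-42) = -6 - 154938 = -154944)
y/u(O) = -154944/(-5/4 - 1/4*13/4) = -154944/(-5/4 - 13/16) = -154944/(-33/16) = -154944*(-16/33) = 826368/11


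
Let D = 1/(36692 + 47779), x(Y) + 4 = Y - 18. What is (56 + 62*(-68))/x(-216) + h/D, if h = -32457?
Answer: -326259352313/119 ≈ -2.7417e+9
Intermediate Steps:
x(Y) = -22 + Y (x(Y) = -4 + (Y - 18) = -4 + (-18 + Y) = -22 + Y)
D = 1/84471 ≈ 1.1838e-5
(56 + 62*(-68))/x(-216) + h/D = (56 + 62*(-68))/(-22 - 216) - 32457/1/84471 = (56 - 4216)/(-238) - 32457*84471 = -4160*(-1/238) - 2741675247 = 2080/119 - 2741675247 = -326259352313/119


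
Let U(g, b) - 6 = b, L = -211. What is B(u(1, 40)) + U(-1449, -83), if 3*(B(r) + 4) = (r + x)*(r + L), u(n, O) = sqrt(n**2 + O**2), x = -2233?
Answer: 157507 - 2444*sqrt(1601)/3 ≈ 1.2491e+5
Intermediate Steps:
U(g, b) = 6 + b
u(n, O) = sqrt(O**2 + n**2)
B(r) = -4 + (-2233 + r)*(-211 + r)/3 (B(r) = -4 + ((r - 2233)*(r - 211))/3 = -4 + ((-2233 + r)*(-211 + r))/3 = -4 + (-2233 + r)*(-211 + r)/3)
B(u(1, 40)) + U(-1449, -83) = (471151/3 - 2444*sqrt(40**2 + 1**2)/3 + (sqrt(40**2 + 1**2))**2/3) + (6 - 83) = (471151/3 - 2444*sqrt(1600 + 1)/3 + (sqrt(1600 + 1))**2/3) - 77 = (471151/3 - 2444*sqrt(1601)/3 + (sqrt(1601))**2/3) - 77 = (471151/3 - 2444*sqrt(1601)/3 + (1/3)*1601) - 77 = (471151/3 - 2444*sqrt(1601)/3 + 1601/3) - 77 = (157584 - 2444*sqrt(1601)/3) - 77 = 157507 - 2444*sqrt(1601)/3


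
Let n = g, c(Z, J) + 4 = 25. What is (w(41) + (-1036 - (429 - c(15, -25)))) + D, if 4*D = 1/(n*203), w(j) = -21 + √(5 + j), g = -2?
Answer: -2379161/1624 + √46 ≈ -1458.2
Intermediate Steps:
c(Z, J) = 21 (c(Z, J) = -4 + 25 = 21)
n = -2
D = -1/1624 (D = 1/(4*((-2*203))) = (¼)/(-406) = (¼)*(-1/406) = -1/1624 ≈ -0.00061576)
(w(41) + (-1036 - (429 - c(15, -25)))) + D = ((-21 + √(5 + 41)) + (-1036 - (429 - 1*21))) - 1/1624 = ((-21 + √46) + (-1036 - (429 - 21))) - 1/1624 = ((-21 + √46) + (-1036 - 1*408)) - 1/1624 = ((-21 + √46) + (-1036 - 408)) - 1/1624 = ((-21 + √46) - 1444) - 1/1624 = (-1465 + √46) - 1/1624 = -2379161/1624 + √46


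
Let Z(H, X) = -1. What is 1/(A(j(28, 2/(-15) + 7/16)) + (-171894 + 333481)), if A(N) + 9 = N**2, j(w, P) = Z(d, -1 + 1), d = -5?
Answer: 1/161579 ≈ 6.1889e-6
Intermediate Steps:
j(w, P) = -1
A(N) = -9 + N**2
1/(A(j(28, 2/(-15) + 7/16)) + (-171894 + 333481)) = 1/((-9 + (-1)**2) + (-171894 + 333481)) = 1/((-9 + 1) + 161587) = 1/(-8 + 161587) = 1/161579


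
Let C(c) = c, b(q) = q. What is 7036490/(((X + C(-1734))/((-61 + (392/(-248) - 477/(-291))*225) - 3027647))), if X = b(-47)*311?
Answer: 64062163609210440/49167457 ≈ 1.3029e+9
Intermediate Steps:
X = -14617 (X = -47*311 = -14617)
7036490/(((X + C(-1734))/((-61 + (392/(-248) - 477/(-291))*225) - 3027647))) = 7036490/(((-14617 - 1734)/((-61 + (392/(-248) - 477/(-291))*225) - 3027647))) = 7036490/((-16351/((-61 + (392*(-1/248) - 477*(-1/291))*225) - 3027647))) = 7036490/((-16351/((-61 + (-49/31 + 159/97)*225) - 3027647))) = 7036490/((-16351/((-61 + (176/3007)*225) - 3027647))) = 7036490/((-16351/((-61 + 39600/3007) - 3027647))) = 7036490/((-16351/(-143827/3007 - 3027647))) = 7036490/((-16351/(-9104278356/3007))) = 7036490/((-16351*(-3007/9104278356))) = 7036490/(49167457/9104278356) = 7036490*(9104278356/49167457) = 64062163609210440/49167457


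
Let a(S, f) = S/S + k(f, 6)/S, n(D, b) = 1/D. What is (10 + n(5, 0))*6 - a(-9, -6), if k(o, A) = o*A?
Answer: 281/5 ≈ 56.200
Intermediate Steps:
k(o, A) = A*o
a(S, f) = 1 + 6*f/S (a(S, f) = S/S + (6*f)/S = 1 + 6*f/S)
(10 + n(5, 0))*6 - a(-9, -6) = (10 + 1/5)*6 - (-9 + 6*(-6))/(-9) = (10 + ⅕)*6 - (-1)*(-9 - 36)/9 = (51/5)*6 - (-1)*(-45)/9 = 306/5 - 1*5 = 306/5 - 5 = 281/5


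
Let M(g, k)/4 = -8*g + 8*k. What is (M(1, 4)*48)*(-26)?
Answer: -119808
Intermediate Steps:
M(g, k) = -32*g + 32*k (M(g, k) = 4*(-8*g + 8*k) = -32*g + 32*k)
(M(1, 4)*48)*(-26) = ((-32*1 + 32*4)*48)*(-26) = ((-32 + 128)*48)*(-26) = (96*48)*(-26) = 4608*(-26) = -119808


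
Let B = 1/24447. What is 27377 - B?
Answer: 669285518/24447 ≈ 27377.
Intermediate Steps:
B = 1/24447 ≈ 4.0905e-5
27377 - B = 27377 - 1*1/24447 = 27377 - 1/24447 = 669285518/24447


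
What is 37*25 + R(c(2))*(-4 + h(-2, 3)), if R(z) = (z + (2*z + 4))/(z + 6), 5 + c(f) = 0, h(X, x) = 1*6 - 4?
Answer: 947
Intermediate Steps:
h(X, x) = 2 (h(X, x) = 6 - 4 = 2)
c(f) = -5 (c(f) = -5 + 0 = -5)
R(z) = (4 + 3*z)/(6 + z) (R(z) = (z + (4 + 2*z))/(6 + z) = (4 + 3*z)/(6 + z))
37*25 + R(c(2))*(-4 + h(-2, 3)) = 37*25 + ((4 + 3*(-5))/(6 - 5))*(-4 + 2) = 925 + ((4 - 15)/1)*(-2) = 925 + (1*(-11))*(-2) = 925 - 11*(-2) = 925 + 22 = 947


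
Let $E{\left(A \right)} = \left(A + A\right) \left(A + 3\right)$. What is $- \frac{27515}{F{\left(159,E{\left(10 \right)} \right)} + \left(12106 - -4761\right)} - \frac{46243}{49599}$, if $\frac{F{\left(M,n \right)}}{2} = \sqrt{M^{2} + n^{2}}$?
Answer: $- \frac{2410495114306}{939484963989} + \frac{11006 \sqrt{92881}}{56824833} \approx -2.5067$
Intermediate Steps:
$E{\left(A \right)} = 2 A \left(3 + A\right)$
$F{\left(M,n \right)} = 2 \sqrt{M^{2} + n^{2}}$
$- \frac{27515}{F{\left(159,E{\left(10 \right)} \right)} + \left(12106 - -4761\right)} - \frac{46243}{49599} = - \frac{27515}{2 \sqrt{159^{2} + \left(2 \cdot 10 \left(3 + 10\right)\right)^{2}} + \left(12106 - -4761\right)} - \frac{46243}{49599} = - \frac{27515}{2 \sqrt{25281 + \left(2 \cdot 10 \cdot 13\right)^{2}} + \left(12106 + 4761\right)} - \frac{46243}{49599} = - \frac{27515}{2 \sqrt{25281 + 260^{2}} + 16867} - \frac{46243}{49599} = - \frac{27515}{2 \sqrt{25281 + 67600} + 16867} - \frac{46243}{49599} = - \frac{27515}{2 \sqrt{92881} + 16867} - \frac{46243}{49599} = - \frac{27515}{16867 + 2 \sqrt{92881}} - \frac{46243}{49599} = - \frac{46243}{49599} - \frac{27515}{16867 + 2 \sqrt{92881}}$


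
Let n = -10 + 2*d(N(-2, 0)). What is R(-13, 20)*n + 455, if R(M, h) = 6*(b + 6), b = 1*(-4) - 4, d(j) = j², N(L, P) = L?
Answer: 479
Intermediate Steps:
b = -8 (b = -4 - 4 = -8)
n = -2 (n = -10 + 2*(-2)² = -10 + 2*4 = -10 + 8 = -2)
R(M, h) = -12 (R(M, h) = 6*(-8 + 6) = 6*(-2) = -12)
R(-13, 20)*n + 455 = -12*(-2) + 455 = 24 + 455 = 479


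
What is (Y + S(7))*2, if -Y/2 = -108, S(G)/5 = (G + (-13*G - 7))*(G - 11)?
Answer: 4072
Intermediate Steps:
S(G) = 5*(-11 + G)*(-7 - 12*G) (S(G) = 5*((G + (-13*G - 7))*(G - 11)) = 5*((G + (-7 - 13*G))*(-11 + G)) = 5*((-7 - 12*G)*(-11 + G)) = 5*((-11 + G)*(-7 - 12*G)) = 5*(-11 + G)*(-7 - 12*G))
Y = 216 (Y = -2*(-108) = 216)
(Y + S(7))*2 = (216 + (385 - 60*7**2 + 625*7))*2 = (216 + (385 - 60*49 + 4375))*2 = (216 + (385 - 2940 + 4375))*2 = (216 + 1820)*2 = 2036*2 = 4072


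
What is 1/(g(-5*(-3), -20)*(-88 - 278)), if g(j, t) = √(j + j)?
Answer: -√30/10980 ≈ -0.00049884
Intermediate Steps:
g(j, t) = √2*√j (g(j, t) = √(2*j) = √2*√j)
1/(g(-5*(-3), -20)*(-88 - 278)) = 1/((√2*√(-5*(-3)))*(-88 - 278)) = 1/((√2*√15)*(-366)) = 1/(√30*(-366)) = 1/(-366*√30) = -√30/10980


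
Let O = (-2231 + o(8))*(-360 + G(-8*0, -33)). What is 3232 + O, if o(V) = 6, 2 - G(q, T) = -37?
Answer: 717457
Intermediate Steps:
G(q, T) = 39 (G(q, T) = 2 - 1*(-37) = 2 + 37 = 39)
O = 714225 (O = (-2231 + 6)*(-360 + 39) = -2225*(-321) = 714225)
3232 + O = 3232 + 714225 = 717457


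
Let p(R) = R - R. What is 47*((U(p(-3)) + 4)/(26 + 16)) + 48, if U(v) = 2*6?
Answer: 1384/21 ≈ 65.905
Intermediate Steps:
p(R) = 0
U(v) = 12
47*((U(p(-3)) + 4)/(26 + 16)) + 48 = 47*((12 + 4)/(26 + 16)) + 48 = 47*(16/42) + 48 = 47*(16*(1/42)) + 48 = 47*(8/21) + 48 = 376/21 + 48 = 1384/21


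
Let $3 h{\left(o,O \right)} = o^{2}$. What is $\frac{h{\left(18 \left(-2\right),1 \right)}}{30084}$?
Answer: $\frac{36}{2507} \approx 0.01436$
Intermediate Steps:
$h{\left(o,O \right)} = \frac{o^{2}}{3}$
$\frac{h{\left(18 \left(-2\right),1 \right)}}{30084} = \frac{\frac{1}{3} \left(18 \left(-2\right)\right)^{2}}{30084} = \frac{\left(-36\right)^{2}}{3} \cdot \frac{1}{30084} = \frac{1}{3} \cdot 1296 \cdot \frac{1}{30084} = 432 \cdot \frac{1}{30084} = \frac{36}{2507}$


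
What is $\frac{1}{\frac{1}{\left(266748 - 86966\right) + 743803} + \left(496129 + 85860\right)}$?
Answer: $\frac{923585}{537516310566} \approx 1.7182 \cdot 10^{-6}$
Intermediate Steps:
$\frac{1}{\frac{1}{\left(266748 - 86966\right) + 743803} + \left(496129 + 85860\right)} = \frac{1}{\frac{1}{179782 + 743803} + 581989} = \frac{1}{\frac{1}{923585} + 581989} = \frac{1}{\frac{537516310566}{923585}} = \frac{923585}{537516310566}$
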